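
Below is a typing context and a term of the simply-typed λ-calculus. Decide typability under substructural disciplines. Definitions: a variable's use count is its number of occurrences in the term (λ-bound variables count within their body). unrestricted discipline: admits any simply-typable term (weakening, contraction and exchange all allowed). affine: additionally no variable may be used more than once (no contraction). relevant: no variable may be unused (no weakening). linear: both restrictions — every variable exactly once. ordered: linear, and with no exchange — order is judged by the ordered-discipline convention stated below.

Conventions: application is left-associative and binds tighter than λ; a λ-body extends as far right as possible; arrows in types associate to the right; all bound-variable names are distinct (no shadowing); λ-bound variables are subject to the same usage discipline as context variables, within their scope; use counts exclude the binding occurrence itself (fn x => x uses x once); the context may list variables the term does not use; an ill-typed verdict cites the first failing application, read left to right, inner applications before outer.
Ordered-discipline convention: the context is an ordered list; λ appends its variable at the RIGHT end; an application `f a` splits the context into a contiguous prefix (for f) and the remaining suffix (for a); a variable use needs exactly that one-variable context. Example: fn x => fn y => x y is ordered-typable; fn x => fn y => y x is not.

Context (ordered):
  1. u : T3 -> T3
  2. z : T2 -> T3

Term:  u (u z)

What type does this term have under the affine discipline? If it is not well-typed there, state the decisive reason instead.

not well-typed under affine — a type mismatch blocks all five
counts: u: 2×; z: 1×
order of uses: u, u, z
typing: ill-typed: an argument T2 -> T3 mismatches the expected T3
all disciplines: ordered ✗ | linear ✗ | affine ✗ | relevant ✗ | unrestricted ✗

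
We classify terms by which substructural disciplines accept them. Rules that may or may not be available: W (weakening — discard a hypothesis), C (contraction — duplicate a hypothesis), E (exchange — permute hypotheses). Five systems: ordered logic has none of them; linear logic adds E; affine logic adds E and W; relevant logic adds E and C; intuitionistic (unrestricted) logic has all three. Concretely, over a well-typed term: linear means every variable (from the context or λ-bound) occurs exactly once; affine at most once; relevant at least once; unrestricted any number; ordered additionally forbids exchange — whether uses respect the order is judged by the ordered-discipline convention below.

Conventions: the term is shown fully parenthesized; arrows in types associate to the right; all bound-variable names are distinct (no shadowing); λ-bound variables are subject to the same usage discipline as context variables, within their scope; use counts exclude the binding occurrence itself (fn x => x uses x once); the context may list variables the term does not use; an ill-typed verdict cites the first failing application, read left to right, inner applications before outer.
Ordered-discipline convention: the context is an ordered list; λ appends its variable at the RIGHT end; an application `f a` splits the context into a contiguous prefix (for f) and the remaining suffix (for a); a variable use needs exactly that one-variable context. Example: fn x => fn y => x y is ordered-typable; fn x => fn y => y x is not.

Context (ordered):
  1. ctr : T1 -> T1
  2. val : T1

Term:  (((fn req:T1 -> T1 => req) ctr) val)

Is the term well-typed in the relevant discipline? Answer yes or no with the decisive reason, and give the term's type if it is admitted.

yes — ctr, val, req: all used, weakening unneeded; term : T1
counts: ctr: 1; val: 1; req [bound]: 1
use order (left to right): req, ctr, val
typing: well-typed at T1
across the five disciplines: ordered ✓ | linear ✓ | affine ✓ | relevant ✓ | unrestricted ✓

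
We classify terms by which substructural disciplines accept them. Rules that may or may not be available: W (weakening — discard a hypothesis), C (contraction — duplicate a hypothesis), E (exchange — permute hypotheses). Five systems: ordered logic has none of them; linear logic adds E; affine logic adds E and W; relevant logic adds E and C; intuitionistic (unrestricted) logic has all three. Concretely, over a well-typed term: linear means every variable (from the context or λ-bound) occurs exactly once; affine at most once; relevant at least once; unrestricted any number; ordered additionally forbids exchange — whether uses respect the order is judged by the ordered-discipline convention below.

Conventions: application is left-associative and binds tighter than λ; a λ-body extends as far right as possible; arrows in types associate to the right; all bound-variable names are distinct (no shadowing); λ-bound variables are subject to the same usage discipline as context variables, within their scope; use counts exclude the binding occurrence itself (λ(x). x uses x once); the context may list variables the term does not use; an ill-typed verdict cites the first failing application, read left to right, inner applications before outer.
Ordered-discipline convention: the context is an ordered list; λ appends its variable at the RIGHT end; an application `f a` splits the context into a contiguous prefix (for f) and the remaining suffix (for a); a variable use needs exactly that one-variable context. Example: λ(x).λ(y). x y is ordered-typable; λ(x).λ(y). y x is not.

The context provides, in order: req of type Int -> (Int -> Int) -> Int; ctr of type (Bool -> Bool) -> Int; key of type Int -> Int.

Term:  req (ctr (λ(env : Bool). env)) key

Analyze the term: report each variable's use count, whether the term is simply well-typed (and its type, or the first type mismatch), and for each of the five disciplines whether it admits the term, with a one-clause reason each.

use counts: req: 1×; ctr: 1×; key: 1×; env (λ-bound): 1×
use order (left to right): req, ctr, env, key
typing: ✓ — Int
ordered: ✓, req, ctr, key, env: once each, no exchange needed
linear: ✓, each of req, ctr, key, env used exactly once
affine: ✓, at most one use each (req, ctr, key, env)
relevant: ✓, at least one use each (req, ctr, key, env)
unrestricted: ✓, simply typable at Int; W, C, E all held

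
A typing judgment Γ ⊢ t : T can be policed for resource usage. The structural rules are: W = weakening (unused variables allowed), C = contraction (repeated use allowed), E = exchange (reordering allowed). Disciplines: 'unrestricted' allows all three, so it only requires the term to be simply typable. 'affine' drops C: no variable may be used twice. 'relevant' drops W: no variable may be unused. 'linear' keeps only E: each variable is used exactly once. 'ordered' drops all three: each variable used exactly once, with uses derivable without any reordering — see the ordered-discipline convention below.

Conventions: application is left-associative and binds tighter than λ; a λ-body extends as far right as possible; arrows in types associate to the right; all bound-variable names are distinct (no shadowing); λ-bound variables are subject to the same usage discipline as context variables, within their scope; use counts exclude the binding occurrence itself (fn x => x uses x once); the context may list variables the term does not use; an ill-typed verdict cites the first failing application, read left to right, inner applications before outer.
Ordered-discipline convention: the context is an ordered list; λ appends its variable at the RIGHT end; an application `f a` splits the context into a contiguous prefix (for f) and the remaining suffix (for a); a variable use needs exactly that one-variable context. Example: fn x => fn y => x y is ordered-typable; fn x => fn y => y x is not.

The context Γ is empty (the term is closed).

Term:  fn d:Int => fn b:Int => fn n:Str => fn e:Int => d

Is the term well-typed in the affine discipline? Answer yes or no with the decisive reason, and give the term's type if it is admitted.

yes — d, b, n, e: no repeats, contraction unneeded; term : Int -> Int -> Str -> Int -> Int
variable uses: d (bound): 1, b (bound): 0, n (bound): 0, e (bound): 0
order of uses: d
typing: well-typed — term : Int -> Int -> Str -> Int -> Int
summary: ordered ✗; linear ✗; affine ✓; relevant ✗; unrestricted ✓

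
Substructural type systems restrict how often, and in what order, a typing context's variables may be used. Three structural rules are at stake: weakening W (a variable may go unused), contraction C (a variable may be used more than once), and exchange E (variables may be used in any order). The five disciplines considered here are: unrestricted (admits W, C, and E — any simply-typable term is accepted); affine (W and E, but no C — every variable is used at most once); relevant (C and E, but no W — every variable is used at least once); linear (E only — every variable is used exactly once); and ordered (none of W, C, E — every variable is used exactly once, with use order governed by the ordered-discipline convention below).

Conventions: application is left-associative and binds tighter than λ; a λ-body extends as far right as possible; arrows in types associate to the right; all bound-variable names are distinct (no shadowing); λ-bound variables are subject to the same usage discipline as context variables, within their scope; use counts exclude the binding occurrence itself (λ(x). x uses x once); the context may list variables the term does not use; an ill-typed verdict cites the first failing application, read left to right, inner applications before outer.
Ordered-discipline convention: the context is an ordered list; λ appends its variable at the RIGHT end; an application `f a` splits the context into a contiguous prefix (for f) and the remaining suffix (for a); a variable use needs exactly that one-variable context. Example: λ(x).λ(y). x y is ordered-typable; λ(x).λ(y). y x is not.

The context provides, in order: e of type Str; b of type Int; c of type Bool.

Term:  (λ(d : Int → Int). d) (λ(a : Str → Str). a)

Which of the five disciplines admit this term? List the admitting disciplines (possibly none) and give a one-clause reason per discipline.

admitted in: none
usage: e: 0, b: 0, c: 0, d [bound]: 1, a [bound]: 1
uses in reading order: d, a
typing: ill-typed: an application expects Int → Int but receives (Str → Str) → Str → Str
ordered: ✗ — not simply typable
linear: ✗ — fails simple typing
affine: ✗ — a type mismatch blocks all five
relevant: ✗ — the type mismatch rejects it
unrestricted: ✗ — not simply typable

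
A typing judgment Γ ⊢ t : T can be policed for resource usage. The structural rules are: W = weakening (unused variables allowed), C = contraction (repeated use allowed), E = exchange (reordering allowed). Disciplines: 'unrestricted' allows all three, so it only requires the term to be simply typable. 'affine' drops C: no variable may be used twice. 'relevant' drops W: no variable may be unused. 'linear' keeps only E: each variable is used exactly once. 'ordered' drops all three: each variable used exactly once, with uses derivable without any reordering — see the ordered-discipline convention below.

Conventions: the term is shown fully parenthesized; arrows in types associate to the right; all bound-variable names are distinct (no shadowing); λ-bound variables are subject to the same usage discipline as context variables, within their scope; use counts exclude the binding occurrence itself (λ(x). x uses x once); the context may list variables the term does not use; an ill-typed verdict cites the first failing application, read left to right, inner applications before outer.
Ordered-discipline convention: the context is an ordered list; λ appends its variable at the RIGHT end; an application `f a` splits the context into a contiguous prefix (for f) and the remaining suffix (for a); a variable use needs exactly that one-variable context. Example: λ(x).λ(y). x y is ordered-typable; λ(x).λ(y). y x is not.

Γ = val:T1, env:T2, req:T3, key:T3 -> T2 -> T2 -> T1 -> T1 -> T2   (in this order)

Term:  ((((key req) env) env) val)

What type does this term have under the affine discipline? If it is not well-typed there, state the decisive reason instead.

not well-typed under affine — uses contraction: env ×2
usage: val: 1, env: 2, req: 1, key: 1
use order (left to right): key, req, env, env, val
typing: well-typed at T1 -> T2
per-discipline verdicts: ordered ✗, linear ✗, affine ✗, relevant ✓, unrestricted ✓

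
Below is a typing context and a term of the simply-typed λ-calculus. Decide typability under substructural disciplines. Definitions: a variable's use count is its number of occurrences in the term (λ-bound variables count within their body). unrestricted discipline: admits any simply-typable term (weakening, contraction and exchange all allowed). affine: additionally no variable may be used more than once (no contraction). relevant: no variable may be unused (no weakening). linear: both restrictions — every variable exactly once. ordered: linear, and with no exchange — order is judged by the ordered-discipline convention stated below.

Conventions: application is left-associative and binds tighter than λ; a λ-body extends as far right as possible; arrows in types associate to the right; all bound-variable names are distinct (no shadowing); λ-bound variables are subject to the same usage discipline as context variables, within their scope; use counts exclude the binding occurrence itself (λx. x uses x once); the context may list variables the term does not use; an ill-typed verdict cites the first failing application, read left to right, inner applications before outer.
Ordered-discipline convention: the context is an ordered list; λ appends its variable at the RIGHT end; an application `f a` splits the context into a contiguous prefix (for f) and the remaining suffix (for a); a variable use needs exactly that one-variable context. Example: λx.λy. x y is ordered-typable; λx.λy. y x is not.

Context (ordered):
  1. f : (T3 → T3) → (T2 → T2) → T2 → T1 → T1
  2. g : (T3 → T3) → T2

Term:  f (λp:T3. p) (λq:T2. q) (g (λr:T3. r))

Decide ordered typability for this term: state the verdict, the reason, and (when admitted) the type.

yes — single-use (f, g, p, q, r), ordered derivation ok; term : T1 → T1
usage: f ×1, g ×1, p (bound) ×1, q (bound) ×1, r (bound) ×1
uses in reading order: f, p, q, g, r
typing: ✓ — T1 → T1
per-discipline verdicts: ordered ✓ | linear ✓ | affine ✓ | relevant ✓ | unrestricted ✓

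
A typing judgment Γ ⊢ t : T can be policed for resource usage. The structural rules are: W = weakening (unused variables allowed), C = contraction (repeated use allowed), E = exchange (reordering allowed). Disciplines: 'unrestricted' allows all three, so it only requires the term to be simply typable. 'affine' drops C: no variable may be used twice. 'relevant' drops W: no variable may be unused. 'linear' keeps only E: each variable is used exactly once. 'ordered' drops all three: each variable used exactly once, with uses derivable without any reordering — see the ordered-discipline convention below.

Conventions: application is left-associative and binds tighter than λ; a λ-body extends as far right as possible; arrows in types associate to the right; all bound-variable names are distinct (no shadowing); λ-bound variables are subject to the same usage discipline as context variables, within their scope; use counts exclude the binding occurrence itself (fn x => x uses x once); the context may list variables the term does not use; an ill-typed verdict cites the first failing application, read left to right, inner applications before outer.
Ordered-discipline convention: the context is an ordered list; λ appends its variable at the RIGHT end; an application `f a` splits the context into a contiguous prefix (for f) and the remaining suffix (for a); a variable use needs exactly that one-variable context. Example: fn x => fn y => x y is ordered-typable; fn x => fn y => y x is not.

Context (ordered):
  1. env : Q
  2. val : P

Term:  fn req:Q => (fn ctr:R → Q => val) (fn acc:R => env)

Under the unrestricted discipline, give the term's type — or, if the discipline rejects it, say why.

term : Q → P
use counts: env=1, val=1, req (λ-bound)=0, ctr (λ-bound)=0, acc (λ-bound)=0
left-to-right use order: val, env
typing: well-typed at Q → P
across the five disciplines: ordered ✗, linear ✗, affine ✓, relevant ✗, unrestricted ✓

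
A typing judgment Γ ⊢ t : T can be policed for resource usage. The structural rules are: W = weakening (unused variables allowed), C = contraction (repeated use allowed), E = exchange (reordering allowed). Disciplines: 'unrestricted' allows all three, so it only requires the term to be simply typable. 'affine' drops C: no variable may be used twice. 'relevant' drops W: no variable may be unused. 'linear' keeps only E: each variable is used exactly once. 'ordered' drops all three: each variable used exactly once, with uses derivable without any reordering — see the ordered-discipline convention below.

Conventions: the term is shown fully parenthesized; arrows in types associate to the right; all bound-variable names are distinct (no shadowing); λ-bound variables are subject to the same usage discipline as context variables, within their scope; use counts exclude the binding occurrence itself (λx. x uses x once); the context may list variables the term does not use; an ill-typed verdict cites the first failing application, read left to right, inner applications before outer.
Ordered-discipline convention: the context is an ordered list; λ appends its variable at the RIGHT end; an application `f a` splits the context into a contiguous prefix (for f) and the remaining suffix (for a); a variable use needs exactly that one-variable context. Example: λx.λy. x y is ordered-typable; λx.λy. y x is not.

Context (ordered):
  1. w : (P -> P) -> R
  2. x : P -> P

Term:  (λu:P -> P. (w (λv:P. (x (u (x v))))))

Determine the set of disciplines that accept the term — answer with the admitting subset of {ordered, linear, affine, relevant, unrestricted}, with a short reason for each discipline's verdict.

admitting disciplines: relevant, unrestricted
counts: w: 1×; x: 2×; u (bound): 1×; v (bound): 1×
uses in reading order: w, x, u, x, v
typing: the term checks, with type (P -> P) -> R
ordered ✗ (repeated use of x ×2)
linear ✗ (repeated use of x ×2)
affine ✗ (repeated use of x ×2)
relevant ✓ (w, x, u, v: all used, weakening unneeded)
unrestricted ✓ (type-checks ((P -> P) -> R) and nothing is barred)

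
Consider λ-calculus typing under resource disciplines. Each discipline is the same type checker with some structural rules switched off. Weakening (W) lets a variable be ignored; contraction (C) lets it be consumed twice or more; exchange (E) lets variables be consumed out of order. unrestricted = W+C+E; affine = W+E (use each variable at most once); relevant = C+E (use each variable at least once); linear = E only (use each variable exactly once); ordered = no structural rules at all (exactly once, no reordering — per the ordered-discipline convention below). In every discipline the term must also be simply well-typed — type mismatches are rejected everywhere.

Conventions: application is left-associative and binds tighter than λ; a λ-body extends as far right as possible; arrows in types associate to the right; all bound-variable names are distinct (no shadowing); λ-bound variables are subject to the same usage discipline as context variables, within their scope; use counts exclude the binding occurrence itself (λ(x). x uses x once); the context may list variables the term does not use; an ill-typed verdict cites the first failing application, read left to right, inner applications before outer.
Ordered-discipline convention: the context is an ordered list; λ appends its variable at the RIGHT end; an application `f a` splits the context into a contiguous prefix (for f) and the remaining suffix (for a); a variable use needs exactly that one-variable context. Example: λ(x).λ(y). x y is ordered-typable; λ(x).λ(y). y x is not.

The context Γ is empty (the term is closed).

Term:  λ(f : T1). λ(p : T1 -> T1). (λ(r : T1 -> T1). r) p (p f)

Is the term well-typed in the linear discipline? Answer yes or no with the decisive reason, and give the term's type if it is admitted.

no — p ×2 used more than once (contraction)
usage: f (λ-bound): 1×, p (λ-bound): 2×, r (λ-bound): 1×
use order (left to right): r, p, p, f
typing: ✓ — T1 -> (T1 -> T1) -> T1
per-discipline verdicts: ordered ✗, linear ✗, affine ✗, relevant ✓, unrestricted ✓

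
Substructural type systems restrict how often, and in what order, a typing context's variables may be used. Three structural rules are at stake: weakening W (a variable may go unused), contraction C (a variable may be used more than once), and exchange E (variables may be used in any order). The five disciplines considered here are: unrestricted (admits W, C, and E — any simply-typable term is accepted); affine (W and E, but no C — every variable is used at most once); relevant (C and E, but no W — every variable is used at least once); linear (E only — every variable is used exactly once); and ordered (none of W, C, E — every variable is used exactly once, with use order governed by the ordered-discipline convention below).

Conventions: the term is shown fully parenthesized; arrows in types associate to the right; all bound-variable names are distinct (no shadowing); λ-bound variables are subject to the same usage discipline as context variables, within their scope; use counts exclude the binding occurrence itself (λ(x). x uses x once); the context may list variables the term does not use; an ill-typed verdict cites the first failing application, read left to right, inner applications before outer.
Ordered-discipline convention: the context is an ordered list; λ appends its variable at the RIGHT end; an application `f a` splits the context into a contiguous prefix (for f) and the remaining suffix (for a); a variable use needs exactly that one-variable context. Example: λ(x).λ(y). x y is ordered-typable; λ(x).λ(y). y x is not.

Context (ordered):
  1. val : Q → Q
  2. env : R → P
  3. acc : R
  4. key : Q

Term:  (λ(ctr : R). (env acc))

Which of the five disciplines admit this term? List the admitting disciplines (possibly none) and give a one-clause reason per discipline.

admitted in: affine, unrestricted
variable uses: val: 0; env: 1; acc: 1; key: 0; ctr [bound]: 0
uses in reading order: env, acc
typing: the term checks, with type R → P
ordered: ✗, val, key, ctr left unused
linear: ✗, val, key, ctr left unused
affine: ✓, no duplicate uses among val, env, acc, key, ctr
relevant: ✗, val, key, ctr left unused
unrestricted: ✓, simply typable at R → P; W, C, E all held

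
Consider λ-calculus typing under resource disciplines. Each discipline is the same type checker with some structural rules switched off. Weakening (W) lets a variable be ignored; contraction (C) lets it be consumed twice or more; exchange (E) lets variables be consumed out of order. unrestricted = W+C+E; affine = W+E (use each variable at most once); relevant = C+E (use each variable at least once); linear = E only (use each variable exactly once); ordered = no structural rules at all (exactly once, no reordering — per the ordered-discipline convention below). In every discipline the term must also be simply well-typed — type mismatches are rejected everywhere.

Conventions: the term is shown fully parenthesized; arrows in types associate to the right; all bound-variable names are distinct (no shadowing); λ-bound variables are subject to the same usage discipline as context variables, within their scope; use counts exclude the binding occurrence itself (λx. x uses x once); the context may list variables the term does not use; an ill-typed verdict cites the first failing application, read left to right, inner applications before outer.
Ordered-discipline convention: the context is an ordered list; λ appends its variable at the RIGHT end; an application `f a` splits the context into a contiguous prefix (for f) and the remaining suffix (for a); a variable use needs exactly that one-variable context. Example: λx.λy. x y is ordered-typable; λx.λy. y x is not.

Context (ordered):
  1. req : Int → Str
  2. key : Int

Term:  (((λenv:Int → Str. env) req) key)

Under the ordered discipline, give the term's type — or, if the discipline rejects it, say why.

term : Str
counts: req=1, key=1, env [bound]=1
use order (left to right): env, req, key
typing: the term checks, with type Str
all disciplines: ordered ✓; linear ✓; affine ✓; relevant ✓; unrestricted ✓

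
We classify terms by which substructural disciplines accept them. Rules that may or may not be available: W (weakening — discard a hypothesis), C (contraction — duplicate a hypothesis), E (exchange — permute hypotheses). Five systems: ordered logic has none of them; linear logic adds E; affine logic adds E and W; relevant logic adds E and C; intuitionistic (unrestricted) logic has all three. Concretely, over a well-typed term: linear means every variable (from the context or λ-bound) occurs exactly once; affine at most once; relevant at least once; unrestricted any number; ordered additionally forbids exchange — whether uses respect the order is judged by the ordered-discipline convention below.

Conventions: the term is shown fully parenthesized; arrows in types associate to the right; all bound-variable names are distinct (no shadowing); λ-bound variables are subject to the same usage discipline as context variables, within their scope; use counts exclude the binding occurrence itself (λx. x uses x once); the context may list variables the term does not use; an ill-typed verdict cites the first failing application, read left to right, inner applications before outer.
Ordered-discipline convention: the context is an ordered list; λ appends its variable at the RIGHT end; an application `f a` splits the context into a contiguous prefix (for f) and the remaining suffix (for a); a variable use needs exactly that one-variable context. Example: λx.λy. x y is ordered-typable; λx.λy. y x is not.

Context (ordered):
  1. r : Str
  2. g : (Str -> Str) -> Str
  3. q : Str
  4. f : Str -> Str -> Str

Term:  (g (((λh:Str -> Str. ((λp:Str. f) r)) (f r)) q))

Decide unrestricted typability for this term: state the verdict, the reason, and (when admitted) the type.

yes — typability at Str is all that's needed; term : Str
counts: r=2; g=1; q=1; f=2; h (bound)=0; p (bound)=0
left-to-right use order: g, f, r, f, r, q
typing: well-typed at Str
summary: ordered ✗ | linear ✗ | affine ✗ | relevant ✗ | unrestricted ✓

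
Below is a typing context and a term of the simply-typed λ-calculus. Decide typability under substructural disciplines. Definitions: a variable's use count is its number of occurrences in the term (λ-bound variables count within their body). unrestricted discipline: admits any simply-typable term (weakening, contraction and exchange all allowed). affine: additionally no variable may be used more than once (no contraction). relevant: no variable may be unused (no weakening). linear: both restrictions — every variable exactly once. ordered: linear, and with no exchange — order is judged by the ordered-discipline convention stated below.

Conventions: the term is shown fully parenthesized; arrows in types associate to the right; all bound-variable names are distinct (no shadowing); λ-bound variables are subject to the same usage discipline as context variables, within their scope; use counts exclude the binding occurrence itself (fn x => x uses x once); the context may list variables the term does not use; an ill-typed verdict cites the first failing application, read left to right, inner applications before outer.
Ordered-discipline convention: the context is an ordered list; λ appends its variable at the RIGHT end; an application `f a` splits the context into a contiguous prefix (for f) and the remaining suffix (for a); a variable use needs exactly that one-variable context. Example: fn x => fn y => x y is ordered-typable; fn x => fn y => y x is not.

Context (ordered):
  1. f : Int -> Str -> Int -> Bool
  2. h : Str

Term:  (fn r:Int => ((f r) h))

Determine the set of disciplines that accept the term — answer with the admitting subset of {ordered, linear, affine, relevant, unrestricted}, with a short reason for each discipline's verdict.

admitted by: linear, affine, relevant, unrestricted
variable uses: f ×1, h ×1, r (bound) ×1
uses in reading order: f, r, h
typing: ✓ — Int -> Int -> Bool
ordered ✗ (no ordered split (uses run f, r, h))
linear ✓ (each of f, h, r used exactly once)
affine ✓ (none of f, h, r used more than once)
relevant ✓ (every one of f, h, r appears)
unrestricted ✓ (type-checks (Int -> Int -> Bool) and nothing is barred)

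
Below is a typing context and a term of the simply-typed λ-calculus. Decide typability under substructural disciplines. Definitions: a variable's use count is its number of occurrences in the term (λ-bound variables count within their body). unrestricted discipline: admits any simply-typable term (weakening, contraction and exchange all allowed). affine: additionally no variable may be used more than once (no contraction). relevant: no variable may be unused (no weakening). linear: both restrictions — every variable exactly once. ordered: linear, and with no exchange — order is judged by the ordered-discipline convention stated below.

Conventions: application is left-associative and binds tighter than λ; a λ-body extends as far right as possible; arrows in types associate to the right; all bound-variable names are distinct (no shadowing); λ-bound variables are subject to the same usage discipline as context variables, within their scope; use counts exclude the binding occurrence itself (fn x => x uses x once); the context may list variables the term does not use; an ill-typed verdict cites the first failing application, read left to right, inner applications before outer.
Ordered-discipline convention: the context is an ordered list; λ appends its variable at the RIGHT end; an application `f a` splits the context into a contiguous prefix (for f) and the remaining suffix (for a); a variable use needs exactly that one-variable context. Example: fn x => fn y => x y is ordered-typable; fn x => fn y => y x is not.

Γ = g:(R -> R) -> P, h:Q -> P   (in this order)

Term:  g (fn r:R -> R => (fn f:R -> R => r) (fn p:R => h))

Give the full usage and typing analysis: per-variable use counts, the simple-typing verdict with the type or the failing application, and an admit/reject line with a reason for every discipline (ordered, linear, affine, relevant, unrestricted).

usage: g ×1, h ×1, r [bound] ×1, f [bound] ×0, p [bound] ×0
use order (left to right): g, r, h
typing: ill-typed: a function awaiting R -> R gets R -> Q -> P
ordered ✗ (not simply typable)
linear ✗ (fails simple typing)
affine ✗ (a type mismatch blocks all five)
relevant ✗ (the type mismatch rejects it)
unrestricted ✗ (not simply typable)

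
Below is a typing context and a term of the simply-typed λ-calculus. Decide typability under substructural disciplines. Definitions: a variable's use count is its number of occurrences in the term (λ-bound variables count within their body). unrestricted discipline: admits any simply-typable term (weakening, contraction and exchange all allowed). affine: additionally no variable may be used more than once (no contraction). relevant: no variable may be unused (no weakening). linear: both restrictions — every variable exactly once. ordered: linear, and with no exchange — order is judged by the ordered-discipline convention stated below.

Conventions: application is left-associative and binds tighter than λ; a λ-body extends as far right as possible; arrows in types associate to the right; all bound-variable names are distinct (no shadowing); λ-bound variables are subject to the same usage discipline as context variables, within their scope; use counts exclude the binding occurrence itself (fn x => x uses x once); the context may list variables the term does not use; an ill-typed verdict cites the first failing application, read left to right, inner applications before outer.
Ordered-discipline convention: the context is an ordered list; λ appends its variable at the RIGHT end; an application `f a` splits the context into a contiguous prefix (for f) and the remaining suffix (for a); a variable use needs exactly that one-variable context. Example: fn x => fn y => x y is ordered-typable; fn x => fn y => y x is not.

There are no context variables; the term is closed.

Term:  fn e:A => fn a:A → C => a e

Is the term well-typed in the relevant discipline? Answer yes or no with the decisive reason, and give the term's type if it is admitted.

yes — none of e, a goes unused; term : A → (A → C) → C
usage: e (λ-bound)=1, a (λ-bound)=1
order of uses: a, e
typing: the term checks, with type A → (A → C) → C
all disciplines: ordered ✗ | linear ✓ | affine ✓ | relevant ✓ | unrestricted ✓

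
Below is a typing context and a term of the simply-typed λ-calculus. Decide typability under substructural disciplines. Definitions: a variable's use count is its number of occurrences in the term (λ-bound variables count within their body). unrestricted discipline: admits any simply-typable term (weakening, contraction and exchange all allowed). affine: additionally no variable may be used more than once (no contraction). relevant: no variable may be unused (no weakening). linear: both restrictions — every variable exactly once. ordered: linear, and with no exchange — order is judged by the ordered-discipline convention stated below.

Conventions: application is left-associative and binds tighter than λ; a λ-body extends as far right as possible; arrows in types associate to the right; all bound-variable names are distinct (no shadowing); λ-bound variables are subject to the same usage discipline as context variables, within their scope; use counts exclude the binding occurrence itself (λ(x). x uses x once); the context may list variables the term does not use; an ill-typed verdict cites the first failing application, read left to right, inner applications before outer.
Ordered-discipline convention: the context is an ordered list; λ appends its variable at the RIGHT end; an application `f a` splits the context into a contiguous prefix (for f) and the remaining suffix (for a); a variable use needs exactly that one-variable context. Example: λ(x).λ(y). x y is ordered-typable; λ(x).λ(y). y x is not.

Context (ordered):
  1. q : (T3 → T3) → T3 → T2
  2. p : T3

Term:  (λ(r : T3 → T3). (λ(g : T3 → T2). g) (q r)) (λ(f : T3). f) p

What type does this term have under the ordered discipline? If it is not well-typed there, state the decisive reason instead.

term : T2
usage: q=1; p=1; r [bound]=1; g [bound]=1; f [bound]=1
order of uses: g, q, r, f, p
typing: well-typed at T2
all disciplines: ordered ✓, linear ✓, affine ✓, relevant ✓, unrestricted ✓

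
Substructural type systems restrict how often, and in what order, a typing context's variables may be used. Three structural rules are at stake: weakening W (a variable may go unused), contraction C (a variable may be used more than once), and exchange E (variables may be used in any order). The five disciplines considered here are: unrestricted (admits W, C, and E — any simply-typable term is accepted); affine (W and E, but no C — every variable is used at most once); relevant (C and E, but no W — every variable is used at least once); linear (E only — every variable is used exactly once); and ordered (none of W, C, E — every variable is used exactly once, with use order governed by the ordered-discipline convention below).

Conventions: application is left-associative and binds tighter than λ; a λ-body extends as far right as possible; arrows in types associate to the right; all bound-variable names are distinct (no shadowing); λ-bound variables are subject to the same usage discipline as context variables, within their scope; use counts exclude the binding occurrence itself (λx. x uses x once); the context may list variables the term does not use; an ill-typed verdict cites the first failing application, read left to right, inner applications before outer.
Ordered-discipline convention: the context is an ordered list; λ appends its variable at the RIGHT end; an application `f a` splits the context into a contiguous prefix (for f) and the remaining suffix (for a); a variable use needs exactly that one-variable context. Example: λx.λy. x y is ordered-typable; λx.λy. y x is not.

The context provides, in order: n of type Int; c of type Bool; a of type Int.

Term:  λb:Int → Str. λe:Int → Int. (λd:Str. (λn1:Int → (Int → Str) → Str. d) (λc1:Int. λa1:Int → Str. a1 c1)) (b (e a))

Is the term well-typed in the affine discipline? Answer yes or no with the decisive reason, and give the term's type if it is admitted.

yes — none of n, c, a, b, e, d, n1, c1, a1 used more than once; term : (Int → Str) → (Int → Int) → Str
usage: n: 0×, c: 0×, a: 1×, b (λ-bound): 1×, e (λ-bound): 1×, d (λ-bound): 1×, n1 (λ-bound): 0×, c1 (λ-bound): 1×, a1 (λ-bound): 1×
order of uses: d, a1, c1, b, e, a
typing: well-typed — term : (Int → Str) → (Int → Int) → Str
all disciplines: ordered ✗ · linear ✗ · affine ✓ · relevant ✗ · unrestricted ✓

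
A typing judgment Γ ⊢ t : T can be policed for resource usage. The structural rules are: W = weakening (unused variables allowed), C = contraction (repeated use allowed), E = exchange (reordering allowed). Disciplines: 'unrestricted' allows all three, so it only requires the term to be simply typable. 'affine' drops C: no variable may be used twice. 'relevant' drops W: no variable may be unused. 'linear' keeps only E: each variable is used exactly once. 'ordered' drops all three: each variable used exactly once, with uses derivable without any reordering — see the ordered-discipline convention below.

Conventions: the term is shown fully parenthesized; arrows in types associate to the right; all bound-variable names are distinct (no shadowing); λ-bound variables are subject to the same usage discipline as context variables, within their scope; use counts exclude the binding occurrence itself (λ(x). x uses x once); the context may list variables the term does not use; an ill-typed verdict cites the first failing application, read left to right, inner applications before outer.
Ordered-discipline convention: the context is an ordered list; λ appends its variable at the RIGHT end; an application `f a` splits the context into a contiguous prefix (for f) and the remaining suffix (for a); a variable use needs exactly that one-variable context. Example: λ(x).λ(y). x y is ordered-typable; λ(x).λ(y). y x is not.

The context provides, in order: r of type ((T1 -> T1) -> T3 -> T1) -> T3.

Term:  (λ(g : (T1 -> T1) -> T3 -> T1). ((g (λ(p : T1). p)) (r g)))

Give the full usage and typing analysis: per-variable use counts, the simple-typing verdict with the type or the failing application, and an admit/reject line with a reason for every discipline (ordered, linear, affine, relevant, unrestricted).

counts: r: 1; g (λ-bound): 2; p (λ-bound): 1
order of uses: g, p, r, g
typing: well-typed at ((T1 -> T1) -> T3 -> T1) -> T1
ordered: ✗, uses contraction: g ×2
linear: ✗, uses contraction: g ×2
affine: ✗, uses contraction: g ×2
relevant: ✓, at least one use each (r, g, p)
unrestricted: ✓, well-typed at ((T1 -> T1) -> T3 -> T1) -> T1; no restrictions here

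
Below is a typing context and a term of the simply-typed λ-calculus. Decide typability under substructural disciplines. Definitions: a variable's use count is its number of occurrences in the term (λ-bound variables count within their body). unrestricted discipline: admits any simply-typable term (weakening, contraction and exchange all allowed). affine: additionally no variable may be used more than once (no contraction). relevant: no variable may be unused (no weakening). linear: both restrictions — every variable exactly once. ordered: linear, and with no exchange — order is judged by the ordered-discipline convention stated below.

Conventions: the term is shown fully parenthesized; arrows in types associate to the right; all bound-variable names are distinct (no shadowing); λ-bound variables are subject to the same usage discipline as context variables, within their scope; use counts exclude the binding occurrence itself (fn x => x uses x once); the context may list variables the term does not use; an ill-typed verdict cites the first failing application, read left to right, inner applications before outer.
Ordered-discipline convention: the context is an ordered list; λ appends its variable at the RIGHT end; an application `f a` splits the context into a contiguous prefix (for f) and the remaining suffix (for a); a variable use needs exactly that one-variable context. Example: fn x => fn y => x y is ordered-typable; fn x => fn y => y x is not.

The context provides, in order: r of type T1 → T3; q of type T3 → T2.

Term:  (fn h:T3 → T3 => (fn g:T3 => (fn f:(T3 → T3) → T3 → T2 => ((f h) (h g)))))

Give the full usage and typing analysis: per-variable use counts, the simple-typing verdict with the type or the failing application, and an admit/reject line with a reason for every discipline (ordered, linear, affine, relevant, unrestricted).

usage: r: 0; q: 0; h (bound): 2; g (bound): 1; f (bound): 1
use order (left to right): f, h, h, g
typing: well-typed at (T3 → T3) → T3 → ((T3 → T3) → T3 → T2) → T2
ordered: ✗ — repeated use of h ×2; r, q never used (weakening)
linear: ✗ — repeated use of h ×2; r, q never used (weakening)
affine: ✗ — repeated use of h ×2
relevant: ✗ — r, q never used (weakening)
unrestricted: ✓ — well-typed at (T3 → T3) → T3 → ((T3 → T3) → T3 → T2) → T2; no restrictions here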